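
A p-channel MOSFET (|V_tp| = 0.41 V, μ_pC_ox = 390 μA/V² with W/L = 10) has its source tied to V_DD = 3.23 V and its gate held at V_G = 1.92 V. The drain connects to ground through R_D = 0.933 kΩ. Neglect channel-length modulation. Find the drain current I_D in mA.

V_SG = V_DD − V_G = 3.23 − 1.92 = 1.31 V, so V_ov = 1.31 − 0.41 = 0.9 V.
k_p = μ_pC_ox · (W/L) = 3.9 mA/V².
Assume saturation: I_D = ½ k_p V_ov² = 0.5 × 3.9 × 0.9² = 1.58 mA, giving V_SD = V_DD − I_D R_D = 3.23 − 1.58 × 0.933 = 1.76 V.
V_SD = 1.76 V ≥ V_ov = 0.9 V, confirming saturation.

I_D = 1.58 mA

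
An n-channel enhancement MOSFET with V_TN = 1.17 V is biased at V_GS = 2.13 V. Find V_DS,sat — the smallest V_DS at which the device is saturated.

The boundary between triode and saturation is V_DS = V_GS − V_TN = V_ov.
V_ov = 2.13 − 1.17 = 0.96 V.

V_DS,sat = 0.960 V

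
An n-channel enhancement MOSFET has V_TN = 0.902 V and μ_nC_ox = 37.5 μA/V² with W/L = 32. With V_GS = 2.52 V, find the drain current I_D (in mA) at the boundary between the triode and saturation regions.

I_D = 1.57 mA

At the boundary V_DS = V_ov = V_GS − V_TN = 2.52 − 0.902 = 1.62 V.
k_n = μ_nC_ox · (W/L) = 1.2 mA/V².
I_D = ½ k_n V_ov² = 0.5 × 1.2 × 1.62² = 1.57 mA.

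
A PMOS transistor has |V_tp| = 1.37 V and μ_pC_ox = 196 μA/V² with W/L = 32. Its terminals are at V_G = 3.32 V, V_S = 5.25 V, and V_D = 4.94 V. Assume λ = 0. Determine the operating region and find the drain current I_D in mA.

Triode; I_D = 0.787 mA

V_SG = V_S − V_G = 5.25 − 3.32 = 1.93 V; V_SD = V_S − V_D = 5.25 − 4.94 = 0.31 V.
k_p = μ_pC_ox · (W/L) = 6.272 mA/V².
V_ov = V_SG − |V_tp| = 1.93 − 1.37 = 0.56 V.
Since V_SD = 0.31 V < V_ov = 0.56 V, the device is in the triode region.
I_D = k_p [V_ov · V_SD − ½ V_SD²] = 6.272 × [0.56 × 0.31 − 0.5 × 0.31²] = 0.787 mA.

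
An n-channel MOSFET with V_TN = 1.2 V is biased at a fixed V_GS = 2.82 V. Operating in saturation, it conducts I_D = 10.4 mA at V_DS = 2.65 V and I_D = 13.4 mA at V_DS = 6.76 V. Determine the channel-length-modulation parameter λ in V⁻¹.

With V_GS fixed, I_D ∝ (1 + λ V_DS) in saturation, so I_D2/I_D1 = (1 + λ V_DS2)/(1 + λ V_DS1).
13.4/10.4 = 1.288 = (1 + 6.76 λ)/(1 + 2.65 λ).
Solving: λ (I_D1 V_DS2 − I_D2 V_DS1) = I_D2 − I_D1, so λ = (13.4 − 10.4) / (10.4 × 6.76 − 13.4 × 2.65) = 3 / 34.8 = 0.0862 V⁻¹.

λ = 0.0862 V⁻¹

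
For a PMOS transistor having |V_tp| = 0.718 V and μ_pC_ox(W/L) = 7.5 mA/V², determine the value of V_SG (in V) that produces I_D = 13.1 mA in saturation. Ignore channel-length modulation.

In saturation I_D = ½ k_p (V_SG − |V_tp|)², so V_SG − |V_tp| = √(2 I_D / k_p) = √(2 × 13.1 / 7.5) = 1.87 V.
V_SG = 0.718 + 1.87 = 2.59 V.

V_SG = 2.59 V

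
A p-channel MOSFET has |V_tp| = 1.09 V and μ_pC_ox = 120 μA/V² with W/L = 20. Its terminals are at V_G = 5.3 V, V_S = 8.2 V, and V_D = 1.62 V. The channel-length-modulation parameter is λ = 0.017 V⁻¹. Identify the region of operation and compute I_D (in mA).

V_SG = V_S − V_G = 8.2 − 5.3 = 2.9 V; V_SD = V_S − V_D = 8.2 − 1.62 = 6.58 V.
k_p = μ_pC_ox · (W/L) = 2.4 mA/V².
V_ov = V_SG − |V_tp| = 2.9 − 1.09 = 1.81 V.
Since V_SD = 6.58 V ≥ V_ov = 1.81 V, the device is in saturation.
I_D = ½ k_p V_ov² (1 + λ V_SD) = 0.5 × 2.4 × 1.81² × (1 + 0.017 × 6.58) = 4.37 mA.

Saturation; I_D = 4.37 mA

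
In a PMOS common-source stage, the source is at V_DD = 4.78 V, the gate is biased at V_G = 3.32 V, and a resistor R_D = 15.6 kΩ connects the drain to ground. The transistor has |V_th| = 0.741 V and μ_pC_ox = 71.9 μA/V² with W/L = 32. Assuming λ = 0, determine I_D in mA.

I_D = 0.293 mA

V_SG = V_DD − V_G = 4.78 − 3.32 = 1.46 V, so V_ov = 1.46 − 0.741 = 0.719 V.
k_p = μ_pC_ox · (W/L) = 2.301 mA/V².
Assume saturation: I_D = ½ k_p V_ov² = 0.5 × 2.301 × 0.719² = 0.595 mA, giving V_SD = V_DD − I_D R_D = 4.78 − 0.595 × 15.6 = -4.5 V.
But -4.5 V < V_ov = 0.719 V, so the device is actually in triode.
In triode I_D = k_p[V_ov V_SD − ½ V_SD²] and I_D = (V_DD − V_SD)/R_D. Equating: 17.9 V_SD² − 26.81 V_SD + 4.78 = 0, giving V_SD = 0.207 V (the root below V_ov).
I_D = (4.78 − 0.207) / 15.6 = 0.293 mA.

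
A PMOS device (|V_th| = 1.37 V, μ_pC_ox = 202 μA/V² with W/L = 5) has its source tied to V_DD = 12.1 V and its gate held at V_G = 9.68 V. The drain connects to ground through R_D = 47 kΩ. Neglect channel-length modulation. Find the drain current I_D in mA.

V_SG = V_DD − V_G = 12.1 − 9.68 = 2.42 V, so V_ov = 2.42 − 1.37 = 1.05 V.
k_p = μ_pC_ox · (W/L) = 1.01 mA/V².
Assume saturation: I_D = ½ k_p V_ov² = 0.5 × 1.01 × 1.05² = 0.557 mA, giving V_SD = V_DD − I_D R_D = 12.1 − 0.557 × 47 = -14.1 V.
But -14.1 V < V_ov = 1.05 V, so the device is actually in triode.
In triode I_D = k_p[V_ov V_SD − ½ V_SD²] and I_D = (V_DD − V_SD)/R_D. Equating: 23.7 V_SD² − 50.84 V_SD + 12.1 = 0, giving V_SD = 0.273 V (the root below V_ov).
I_D = (12.1 − 0.273) / 47 = 0.252 mA.

I_D = 0.252 mA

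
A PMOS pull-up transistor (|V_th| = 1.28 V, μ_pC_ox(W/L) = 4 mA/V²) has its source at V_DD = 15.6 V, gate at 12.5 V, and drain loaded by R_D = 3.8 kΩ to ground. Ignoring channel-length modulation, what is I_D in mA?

V_SG = V_DD − V_G = 15.6 − 12.5 = 3.1 V, so V_ov = 3.1 − 1.28 = 1.82 V.
Assume saturation: I_D = ½ k_p V_ov² = 0.5 × 4 × 1.82² = 6.62 mA, giving V_SD = V_DD − I_D R_D = 15.6 − 6.62 × 3.8 = -9.57 V.
But -9.57 V < V_ov = 1.82 V, so the device is actually in triode.
In triode I_D = k_p[V_ov V_SD − ½ V_SD²] and I_D = (V_DD − V_SD)/R_D. Equating: 7.6 V_SD² − 28.66 V_SD + 15.6 = 0, giving V_SD = 0.66 V (the root below V_ov).
I_D = (15.6 − 0.66) / 3.8 = 3.93 mA.

I_D = 3.93 mA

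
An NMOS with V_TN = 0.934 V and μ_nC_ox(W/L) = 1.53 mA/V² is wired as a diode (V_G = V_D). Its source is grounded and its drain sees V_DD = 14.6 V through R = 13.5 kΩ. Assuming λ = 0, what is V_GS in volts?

V_GS = 2.04 V

With gate tied to drain, V_GS = V_DS ≥ V_GS − V_TN, so the device is in saturation.
KCL at the drain: ½ k_n (V_GS − V_TN)² = (V_DD − V_GS)/R.
Let x = V_GS − 0.934. Then 10.3 x² + x − 13.67 = 0, giving x = 1.1 V (positive root), so V_GS = 2.04 V.
I_D = (V_DD − V_GS)/R = (14.6 − 2.04) / 13.5 = 0.931 mA.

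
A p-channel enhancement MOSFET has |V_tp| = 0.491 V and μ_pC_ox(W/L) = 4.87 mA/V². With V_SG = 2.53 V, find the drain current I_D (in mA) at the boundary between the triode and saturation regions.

At the boundary V_SD = V_ov = V_SG − |V_tp| = 2.53 − 0.491 = 2.04 V.
I_D = ½ k_p V_ov² = 0.5 × 4.87 × 2.04² = 10.1 mA.

I_D = 10.1 mA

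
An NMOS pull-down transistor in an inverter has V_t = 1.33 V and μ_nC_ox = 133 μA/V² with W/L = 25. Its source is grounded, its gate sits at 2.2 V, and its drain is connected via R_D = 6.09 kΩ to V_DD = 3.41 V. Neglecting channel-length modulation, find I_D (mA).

I_D = 0.526 mA

V_GS = V_G = 2.2 V, so V_ov = 2.2 − 1.33 = 0.87 V.
k_n = μ_nC_ox · (W/L) = 3.325 mA/V².
Assume saturation: I_D = ½ k_n V_ov² = 0.5 × 3.325 × 0.87² = 1.26 mA, giving V_DS = V_DD − I_D R_D = 3.41 − 1.26 × 6.09 = -4.25 V.
But -4.25 V < V_ov = 0.87 V, so the device is actually in triode.
In triode I_D = k_n[V_ov V_DS − ½ V_DS²] and I_D = (V_DD − V_DS)/R_D. Equating: 10.1 V_DS² − 18.62 V_DS + 3.41 = 0, giving V_DS = 0.206 V (the root below V_ov).
I_D = (3.41 − 0.206) / 6.09 = 0.526 mA.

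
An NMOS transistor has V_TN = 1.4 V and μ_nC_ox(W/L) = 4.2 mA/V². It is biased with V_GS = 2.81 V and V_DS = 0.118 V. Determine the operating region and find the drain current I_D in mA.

V_ov = V_GS − V_TN = 2.81 − 1.4 = 1.41 V.
Since V_DS = 0.118 V < V_ov = 1.41 V, the device is in the triode region.
I_D = k_n [V_ov · V_DS − ½ V_DS²] = 4.2 × [1.41 × 0.118 − 0.5 × 0.118²] = 0.67 mA.

Triode; I_D = 0.670 mA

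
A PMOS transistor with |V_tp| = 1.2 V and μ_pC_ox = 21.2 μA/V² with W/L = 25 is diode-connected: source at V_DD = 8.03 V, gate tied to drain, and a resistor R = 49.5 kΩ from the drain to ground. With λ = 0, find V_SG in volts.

V_SG = 1.88 V

With gate tied to drain, V_SG = V_SD ≥ V_SG − |V_tp|, so the device is in saturation.
k_p = μ_pC_ox · (W/L) = 0.53 mA/V².
KCL at the drain: ½ k_p (V_SG − |V_tp|)² = (V_DD − V_SG)/R.
Let x = V_SG − 1.2. Then 13.1 x² + x − 6.83 = 0, giving x = 0.684 V (positive root), so V_SG = 1.88 V.
I_D = (V_DD − V_SG)/R = (8.03 − 1.88) / 49.5 = 0.124 mA.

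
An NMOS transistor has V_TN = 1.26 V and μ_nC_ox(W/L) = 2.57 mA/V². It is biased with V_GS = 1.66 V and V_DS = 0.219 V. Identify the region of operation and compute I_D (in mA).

Triode; I_D = 0.164 mA

V_ov = V_GS − V_TN = 1.66 − 1.26 = 0.4 V.
Since V_DS = 0.219 V < V_ov = 0.4 V, the device is in the triode region.
I_D = k_n [V_ov · V_DS − ½ V_DS²] = 2.57 × [0.4 × 0.219 − 0.5 × 0.219²] = 0.164 mA.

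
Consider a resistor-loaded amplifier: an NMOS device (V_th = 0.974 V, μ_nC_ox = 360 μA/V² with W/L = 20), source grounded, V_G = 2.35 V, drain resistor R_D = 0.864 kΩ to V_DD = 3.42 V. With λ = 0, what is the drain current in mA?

V_GS = V_G = 2.35 V, so V_ov = 2.35 − 0.974 = 1.38 V.
k_n = μ_nC_ox · (W/L) = 7.2 mA/V².
Assume saturation: I_D = ½ k_n V_ov² = 0.5 × 7.2 × 1.38² = 6.82 mA, giving V_DS = V_DD − I_D R_D = 3.42 − 6.82 × 0.864 = -2.47 V.
But -2.47 V < V_ov = 1.38 V, so the device is actually in triode.
In triode I_D = k_n[V_ov V_DS − ½ V_DS²] and I_D = (V_DD − V_DS)/R_D. Equating: 3.11 V_DS² − 9.56 V_DS + 3.42 = 0, giving V_DS = 0.413 V (the root below V_ov).
I_D = (3.42 − 0.413) / 0.864 = 3.48 mA.

I_D = 3.48 mA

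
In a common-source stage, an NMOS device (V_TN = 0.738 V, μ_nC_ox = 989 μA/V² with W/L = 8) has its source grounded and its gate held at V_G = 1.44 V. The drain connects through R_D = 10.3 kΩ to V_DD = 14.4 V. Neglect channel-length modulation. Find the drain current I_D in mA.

I_D = 1.37 mA

V_GS = V_G = 1.44 V, so V_ov = 1.44 − 0.738 = 0.702 V.
k_n = μ_nC_ox · (W/L) = 7.912 mA/V².
Assume saturation: I_D = ½ k_n V_ov² = 0.5 × 7.912 × 0.702² = 1.95 mA, giving V_DS = V_DD − I_D R_D = 14.4 − 1.95 × 10.3 = -5.68 V.
But -5.68 V < V_ov = 0.702 V, so the device is actually in triode.
In triode I_D = k_n[V_ov V_DS − ½ V_DS²] and I_D = (V_DD − V_DS)/R_D. Equating: 40.7 V_DS² − 58.21 V_DS + 14.4 = 0, giving V_DS = 0.318 V (the root below V_ov).
I_D = (14.4 − 0.318) / 10.3 = 1.37 mA.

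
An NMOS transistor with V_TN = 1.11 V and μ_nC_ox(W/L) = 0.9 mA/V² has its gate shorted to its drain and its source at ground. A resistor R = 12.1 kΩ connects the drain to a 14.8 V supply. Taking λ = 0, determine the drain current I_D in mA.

With gate tied to drain, V_GS = V_DS ≥ V_GS − V_TN, so the device is in saturation.
KCL at the drain: ½ k_n (V_GS − V_TN)² = (V_DD − V_GS)/R.
Let x = V_GS − 1.11. Then 5.45 x² + x − 13.69 = 0, giving x = 1.5 V (positive root), so V_GS = 2.61 V.
I_D = (V_DD − V_GS)/R = (14.8 − 2.61) / 12.1 = 1.01 mA.

I_D = 1.01 mA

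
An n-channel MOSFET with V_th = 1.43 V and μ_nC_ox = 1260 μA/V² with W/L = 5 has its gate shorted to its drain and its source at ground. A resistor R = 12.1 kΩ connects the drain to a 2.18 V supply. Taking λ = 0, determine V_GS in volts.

V_GS = 1.56 V

With gate tied to drain, V_GS = V_DS ≥ V_GS − V_th, so the device is in saturation.
k_n = μ_nC_ox · (W/L) = 6.3 mA/V².
KCL at the drain: ½ k_n (V_GS − V_th)² = (V_DD − V_GS)/R.
Let x = V_GS − 1.43. Then 38.1 x² + x − 0.75 = 0, giving x = 0.128 V (positive root), so V_GS = 1.56 V.
I_D = (V_DD − V_GS)/R = (2.18 − 1.56) / 12.1 = 0.0514 mA.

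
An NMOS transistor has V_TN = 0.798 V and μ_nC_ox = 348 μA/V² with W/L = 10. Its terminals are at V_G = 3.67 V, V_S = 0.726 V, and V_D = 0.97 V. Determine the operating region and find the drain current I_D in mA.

Triode; I_D = 1.72 mA

V_GS = V_G − V_S = 3.67 − 0.726 = 2.94 V; V_DS = V_D − V_S = 0.97 − 0.726 = 0.244 V.
k_n = μ_nC_ox · (W/L) = 3.48 mA/V².
V_ov = V_GS − V_TN = 2.94 − 0.798 = 2.15 V.
Since V_DS = 0.244 V < V_ov = 2.15 V, the device is in the triode region.
I_D = k_n [V_ov · V_DS − ½ V_DS²] = 3.48 × [2.15 × 0.244 − 0.5 × 0.244²] = 1.72 mA.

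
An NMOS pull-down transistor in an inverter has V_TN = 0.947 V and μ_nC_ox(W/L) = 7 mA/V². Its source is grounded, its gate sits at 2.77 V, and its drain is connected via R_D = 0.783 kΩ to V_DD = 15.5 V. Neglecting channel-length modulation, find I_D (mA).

V_GS = V_G = 2.77 V, so V_ov = 2.77 − 0.947 = 1.82 V.
Assume saturation: I_D = ½ k_n V_ov² = 0.5 × 7 × 1.82² = 11.6 mA, giving V_DS = V_DD − I_D R_D = 15.5 − 11.6 × 0.783 = 6.39 V.
V_DS = 6.39 V ≥ V_ov = 1.82 V, confirming saturation.

I_D = 11.6 mA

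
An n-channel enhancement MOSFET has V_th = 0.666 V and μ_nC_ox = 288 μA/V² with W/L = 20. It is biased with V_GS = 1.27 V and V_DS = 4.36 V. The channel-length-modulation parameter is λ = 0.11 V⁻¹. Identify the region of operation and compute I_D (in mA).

Saturation; I_D = 1.55 mA

k_n = μ_nC_ox · (W/L) = 5.76 mA/V².
V_ov = V_GS − V_th = 1.27 − 0.666 = 0.604 V.
Since V_DS = 4.36 V ≥ V_ov = 0.604 V, the device is in saturation.
I_D = ½ k_n V_ov² (1 + λ V_DS) = 0.5 × 5.76 × 0.604² × (1 + 0.11 × 4.36) = 1.55 mA.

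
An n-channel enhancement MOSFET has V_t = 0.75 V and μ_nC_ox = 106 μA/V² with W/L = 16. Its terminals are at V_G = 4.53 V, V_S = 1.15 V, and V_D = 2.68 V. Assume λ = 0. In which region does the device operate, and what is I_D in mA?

V_GS = V_G − V_S = 4.53 − 1.15 = 3.38 V; V_DS = V_D − V_S = 2.68 − 1.15 = 1.53 V.
k_n = μ_nC_ox · (W/L) = 1.696 mA/V².
V_ov = V_GS − V_t = 3.38 − 0.75 = 2.63 V.
Since V_DS = 1.53 V < V_ov = 2.63 V, the device is in the triode region.
I_D = k_n [V_ov · V_DS − ½ V_DS²] = 1.696 × [2.63 × 1.53 − 0.5 × 1.53²] = 4.84 mA.

Triode; I_D = 4.84 mA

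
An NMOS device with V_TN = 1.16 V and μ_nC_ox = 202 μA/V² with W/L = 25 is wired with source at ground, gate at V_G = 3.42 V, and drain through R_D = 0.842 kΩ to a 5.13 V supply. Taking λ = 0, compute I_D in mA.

I_D = 5.45 mA

V_GS = V_G = 3.42 V, so V_ov = 3.42 − 1.16 = 2.26 V.
k_n = μ_nC_ox · (W/L) = 5.05 mA/V².
Assume saturation: I_D = ½ k_n V_ov² = 0.5 × 5.05 × 2.26² = 12.9 mA, giving V_DS = V_DD − I_D R_D = 5.13 − 12.9 × 0.842 = -5.73 V.
But -5.73 V < V_ov = 2.26 V, so the device is actually in triode.
In triode I_D = k_n[V_ov V_DS − ½ V_DS²] and I_D = (V_DD − V_DS)/R_D. Equating: 2.13 V_DS² − 10.61 V_DS + 5.13 = 0, giving V_DS = 0.542 V (the root below V_ov).
I_D = (5.13 − 0.542) / 0.842 = 5.45 mA.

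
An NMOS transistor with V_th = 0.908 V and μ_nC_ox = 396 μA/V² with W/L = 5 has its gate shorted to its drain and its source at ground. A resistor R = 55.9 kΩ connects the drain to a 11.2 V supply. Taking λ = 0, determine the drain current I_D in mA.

With gate tied to drain, V_GS = V_DS ≥ V_GS − V_th, so the device is in saturation.
k_n = μ_nC_ox · (W/L) = 1.98 mA/V².
KCL at the drain: ½ k_n (V_GS − V_th)² = (V_DD − V_GS)/R.
Let x = V_GS − 0.908. Then 55.3 x² + x − 10.29 = 0, giving x = 0.422 V (positive root), so V_GS = 1.33 V.
I_D = (V_DD − V_GS)/R = (11.2 − 1.33) / 55.9 = 0.177 mA.

I_D = 0.177 mA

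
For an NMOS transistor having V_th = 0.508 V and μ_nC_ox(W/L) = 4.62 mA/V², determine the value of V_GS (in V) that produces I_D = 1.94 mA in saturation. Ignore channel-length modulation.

In saturation I_D = ½ k_n (V_GS − V_th)², so V_GS − V_th = √(2 I_D / k_n) = √(2 × 1.94 / 4.62) = 0.916 V.
V_GS = 0.508 + 0.916 = 1.42 V.

V_GS = 1.42 V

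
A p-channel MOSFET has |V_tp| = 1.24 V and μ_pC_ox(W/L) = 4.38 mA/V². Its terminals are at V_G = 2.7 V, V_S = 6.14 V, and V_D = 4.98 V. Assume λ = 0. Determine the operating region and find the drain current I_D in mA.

V_SG = V_S − V_G = 6.14 − 2.7 = 3.44 V; V_SD = V_S − V_D = 6.14 − 4.98 = 1.16 V.
V_ov = V_SG − |V_tp| = 3.44 − 1.24 = 2.2 V.
Since V_SD = 1.16 V < V_ov = 2.2 V, the device is in the triode region.
I_D = k_p [V_ov · V_SD − ½ V_SD²] = 4.38 × [2.2 × 1.16 − 0.5 × 1.16²] = 8.23 mA.

Triode; I_D = 8.23 mA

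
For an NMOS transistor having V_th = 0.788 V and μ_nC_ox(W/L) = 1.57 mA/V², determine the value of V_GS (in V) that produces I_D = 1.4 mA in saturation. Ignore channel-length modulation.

In saturation I_D = ½ k_n (V_GS − V_th)², so V_GS − V_th = √(2 I_D / k_n) = √(2 × 1.4 / 1.57) = 1.34 V.
V_GS = 0.788 + 1.34 = 2.12 V.

V_GS = 2.12 V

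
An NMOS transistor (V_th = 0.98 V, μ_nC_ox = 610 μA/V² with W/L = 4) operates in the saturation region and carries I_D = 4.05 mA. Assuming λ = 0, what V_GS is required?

V_GS = 2.80 V

k_n = μ_nC_ox · (W/L) = 2.44 mA/V².
In saturation I_D = ½ k_n (V_GS − V_th)², so V_GS − V_th = √(2 I_D / k_n) = √(2 × 4.05 / 2.44) = 1.82 V.
V_GS = 0.98 + 1.82 = 2.8 V.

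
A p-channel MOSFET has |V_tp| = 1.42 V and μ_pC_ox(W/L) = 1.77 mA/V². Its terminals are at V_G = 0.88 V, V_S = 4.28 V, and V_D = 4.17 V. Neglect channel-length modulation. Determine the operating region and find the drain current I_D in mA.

Triode; I_D = 0.375 mA

V_SG = V_S − V_G = 4.28 − 0.88 = 3.4 V; V_SD = V_S − V_D = 4.28 − 4.17 = 0.11 V.
V_ov = V_SG − |V_tp| = 3.4 − 1.42 = 1.98 V.
Since V_SD = 0.11 V < V_ov = 1.98 V, the device is in the triode region.
I_D = k_p [V_ov · V_SD − ½ V_SD²] = 1.77 × [1.98 × 0.11 − 0.5 × 0.11²] = 0.375 mA.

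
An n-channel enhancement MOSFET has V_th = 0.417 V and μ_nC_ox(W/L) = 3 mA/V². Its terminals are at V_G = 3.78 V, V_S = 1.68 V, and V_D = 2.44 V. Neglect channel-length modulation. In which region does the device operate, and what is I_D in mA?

V_GS = V_G − V_S = 3.78 − 1.68 = 2.1 V; V_DS = V_D − V_S = 2.44 − 1.68 = 0.76 V.
V_ov = V_GS − V_th = 2.1 − 0.417 = 1.68 V.
Since V_DS = 0.76 V < V_ov = 1.68 V, the device is in the triode region.
I_D = k_n [V_ov · V_DS − ½ V_DS²] = 3 × [1.68 × 0.76 − 0.5 × 0.76²] = 2.97 mA.

Triode; I_D = 2.97 mA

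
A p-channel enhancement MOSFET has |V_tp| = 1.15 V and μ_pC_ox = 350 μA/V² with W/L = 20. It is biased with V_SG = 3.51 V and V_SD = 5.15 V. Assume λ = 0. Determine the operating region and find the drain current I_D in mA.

k_p = μ_pC_ox · (W/L) = 7 mA/V².
V_ov = V_SG − |V_tp| = 3.51 − 1.15 = 2.36 V.
Since V_SD = 5.15 V ≥ V_ov = 2.36 V, the device is in saturation.
I_D = ½ k_p V_ov² = 0.5 × 7 × 2.36² = 19.5 mA.

Saturation; I_D = 19.5 mA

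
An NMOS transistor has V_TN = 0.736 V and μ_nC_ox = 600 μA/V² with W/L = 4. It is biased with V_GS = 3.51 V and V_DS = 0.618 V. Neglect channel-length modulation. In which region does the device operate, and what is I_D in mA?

k_n = μ_nC_ox · (W/L) = 2.4 mA/V².
V_ov = V_GS − V_TN = 3.51 − 0.736 = 2.77 V.
Since V_DS = 0.618 V < V_ov = 2.77 V, the device is in the triode region.
I_D = k_n [V_ov · V_DS − ½ V_DS²] = 2.4 × [2.77 × 0.618 − 0.5 × 0.618²] = 3.66 mA.

Triode; I_D = 3.66 mA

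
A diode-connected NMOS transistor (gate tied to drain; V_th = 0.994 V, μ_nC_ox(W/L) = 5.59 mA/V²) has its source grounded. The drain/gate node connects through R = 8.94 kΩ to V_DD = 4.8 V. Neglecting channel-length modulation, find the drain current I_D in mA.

With gate tied to drain, V_GS = V_DS ≥ V_GS − V_th, so the device is in saturation.
KCL at the drain: ½ k_n (V_GS − V_th)² = (V_DD − V_GS)/R.
Let x = V_GS − 0.994. Then 25 x² + x − 3.806 = 0, giving x = 0.371 V (positive root), so V_GS = 1.36 V.
I_D = (V_DD − V_GS)/R = (4.8 − 1.36) / 8.94 = 0.384 mA.

I_D = 0.384 mA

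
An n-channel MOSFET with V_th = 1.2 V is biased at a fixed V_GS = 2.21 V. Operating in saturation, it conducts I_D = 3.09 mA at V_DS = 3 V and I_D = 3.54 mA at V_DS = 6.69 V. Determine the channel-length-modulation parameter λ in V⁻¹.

With V_GS fixed, I_D ∝ (1 + λ V_DS) in saturation, so I_D2/I_D1 = (1 + λ V_DS2)/(1 + λ V_DS1).
3.54/3.09 = 1.146 = (1 + 6.69 λ)/(1 + 3 λ).
Solving: λ (I_D1 V_DS2 − I_D2 V_DS1) = I_D2 − I_D1, so λ = (3.54 − 3.09) / (3.09 × 6.69 − 3.54 × 3) = 0.45 / 10.1 = 0.0448 V⁻¹.

λ = 0.0448 V⁻¹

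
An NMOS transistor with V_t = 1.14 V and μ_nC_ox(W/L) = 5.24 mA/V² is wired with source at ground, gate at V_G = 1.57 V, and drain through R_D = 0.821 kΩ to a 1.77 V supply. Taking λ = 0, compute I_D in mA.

V_GS = V_G = 1.57 V, so V_ov = 1.57 − 1.14 = 0.43 V.
Assume saturation: I_D = ½ k_n V_ov² = 0.5 × 5.24 × 0.43² = 0.484 mA, giving V_DS = V_DD − I_D R_D = 1.77 − 0.484 × 0.821 = 1.37 V.
V_DS = 1.37 V ≥ V_ov = 0.43 V, confirming saturation.

I_D = 0.484 mA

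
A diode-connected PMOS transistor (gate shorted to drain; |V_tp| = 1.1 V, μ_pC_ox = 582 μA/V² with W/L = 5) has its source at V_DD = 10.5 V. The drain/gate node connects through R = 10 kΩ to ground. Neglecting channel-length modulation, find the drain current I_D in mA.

I_D = 0.863 mA

With gate tied to drain, V_SG = V_SD ≥ V_SG − |V_tp|, so the device is in saturation.
k_p = μ_pC_ox · (W/L) = 2.91 mA/V².
KCL at the drain: ½ k_p (V_SG − |V_tp|)² = (V_DD − V_SG)/R.
Let x = V_SG − 1.1. Then 14.6 x² + x − 9.4 = 0, giving x = 0.77 V (positive root), so V_SG = 1.87 V.
I_D = (V_DD − V_SG)/R = (10.5 − 1.87) / 10 = 0.863 mA.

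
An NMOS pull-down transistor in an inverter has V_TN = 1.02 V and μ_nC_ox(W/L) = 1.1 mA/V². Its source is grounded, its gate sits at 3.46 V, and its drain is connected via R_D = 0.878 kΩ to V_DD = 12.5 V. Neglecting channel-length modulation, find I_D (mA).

V_GS = V_G = 3.46 V, so V_ov = 3.46 − 1.02 = 2.44 V.
Assume saturation: I_D = ½ k_n V_ov² = 0.5 × 1.1 × 2.44² = 3.27 mA, giving V_DS = V_DD − I_D R_D = 12.5 − 3.27 × 0.878 = 9.63 V.
V_DS = 9.63 V ≥ V_ov = 2.44 V, confirming saturation.

I_D = 3.27 mA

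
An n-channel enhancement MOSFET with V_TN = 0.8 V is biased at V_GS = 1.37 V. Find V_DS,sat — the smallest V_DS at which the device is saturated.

V_DS,sat = 0.570 V

The boundary between triode and saturation is V_DS = V_GS − V_TN = V_ov.
V_ov = 1.37 − 0.8 = 0.57 V.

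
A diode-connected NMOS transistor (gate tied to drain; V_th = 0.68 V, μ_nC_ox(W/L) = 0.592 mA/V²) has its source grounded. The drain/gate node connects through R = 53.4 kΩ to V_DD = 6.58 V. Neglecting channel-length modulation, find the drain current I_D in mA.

With gate tied to drain, V_GS = V_DS ≥ V_GS − V_th, so the device is in saturation.
KCL at the drain: ½ k_n (V_GS − V_th)² = (V_DD − V_GS)/R.
Let x = V_GS − 0.68. Then 15.8 x² + x − 5.9 = 0, giving x = 0.58 V (positive root), so V_GS = 1.26 V.
I_D = (V_DD − V_GS)/R = (6.58 − 1.26) / 53.4 = 0.0996 mA.

I_D = 0.0996 mA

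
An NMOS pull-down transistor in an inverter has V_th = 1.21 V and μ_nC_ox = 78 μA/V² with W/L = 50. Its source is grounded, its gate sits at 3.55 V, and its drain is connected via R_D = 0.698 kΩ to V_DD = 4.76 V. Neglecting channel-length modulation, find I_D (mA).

V_GS = V_G = 3.55 V, so V_ov = 3.55 − 1.21 = 2.34 V.
k_n = μ_nC_ox · (W/L) = 3.9 mA/V².
Assume saturation: I_D = ½ k_n V_ov² = 0.5 × 3.9 × 2.34² = 10.7 mA, giving V_DS = V_DD − I_D R_D = 4.76 − 10.7 × 0.698 = -2.69 V.
But -2.69 V < V_ov = 2.34 V, so the device is actually in triode.
In triode I_D = k_n[V_ov V_DS − ½ V_DS²] and I_D = (V_DD − V_DS)/R_D. Equating: 1.36 V_DS² − 7.37 V_DS + 4.76 = 0, giving V_DS = 0.75 V (the root below V_ov).
I_D = (4.76 − 0.75) / 0.698 = 5.75 mA.

I_D = 5.75 mA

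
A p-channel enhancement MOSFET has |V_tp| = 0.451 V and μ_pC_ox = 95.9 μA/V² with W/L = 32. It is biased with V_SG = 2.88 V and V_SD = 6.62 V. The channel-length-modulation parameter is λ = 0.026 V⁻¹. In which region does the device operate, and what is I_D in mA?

Saturation; I_D = 10.6 mA

k_p = μ_pC_ox · (W/L) = 3.069 mA/V².
V_ov = V_SG − |V_tp| = 2.88 − 0.451 = 2.43 V.
Since V_SD = 6.62 V ≥ V_ov = 2.43 V, the device is in saturation.
I_D = ½ k_p V_ov² (1 + λ V_SD) = 0.5 × 3.069 × 2.43² × (1 + 0.026 × 6.62) = 10.6 mA.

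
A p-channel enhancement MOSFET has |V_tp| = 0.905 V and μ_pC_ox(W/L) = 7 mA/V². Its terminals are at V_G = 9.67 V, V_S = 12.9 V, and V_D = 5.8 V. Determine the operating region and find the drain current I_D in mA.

Saturation; I_D = 18.9 mA

V_SG = V_S − V_G = 12.9 − 9.67 = 3.23 V; V_SD = V_S − V_D = 12.9 − 5.8 = 7.1 V.
V_ov = V_SG − |V_tp| = 3.23 − 0.905 = 2.33 V.
Since V_SD = 7.1 V ≥ V_ov = 2.33 V, the device is in saturation.
I_D = ½ k_p V_ov² = 0.5 × 7 × 2.33² = 18.9 mA.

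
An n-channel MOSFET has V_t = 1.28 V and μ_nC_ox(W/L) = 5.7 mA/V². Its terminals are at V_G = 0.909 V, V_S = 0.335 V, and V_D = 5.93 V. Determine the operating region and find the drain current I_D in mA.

Cutoff; I_D = 0 mA

V_GS = V_G − V_S = 0.909 − 0.335 = 0.574 V; V_DS = V_D − V_S = 5.93 − 0.335 = 5.59 V.
V_GS = 0.574 V < V_t = 1.28 V, so the transistor is in cutoff.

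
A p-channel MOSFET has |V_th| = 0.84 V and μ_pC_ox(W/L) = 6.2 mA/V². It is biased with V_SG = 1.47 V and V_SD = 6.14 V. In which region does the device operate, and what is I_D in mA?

Saturation; I_D = 1.23 mA

V_ov = V_SG − |V_th| = 1.47 − 0.84 = 0.63 V.
Since V_SD = 6.14 V ≥ V_ov = 0.63 V, the device is in saturation.
I_D = ½ k_p V_ov² = 0.5 × 6.2 × 0.63² = 1.23 mA.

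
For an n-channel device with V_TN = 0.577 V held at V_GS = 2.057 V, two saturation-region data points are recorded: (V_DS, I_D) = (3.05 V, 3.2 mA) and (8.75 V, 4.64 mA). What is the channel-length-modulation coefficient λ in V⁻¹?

With V_GS fixed, I_D ∝ (1 + λ V_DS) in saturation, so I_D2/I_D1 = (1 + λ V_DS2)/(1 + λ V_DS1).
4.64/3.2 = 1.45 = (1 + 8.75 λ)/(1 + 3.05 λ).
Solving: λ (I_D1 V_DS2 − I_D2 V_DS1) = I_D2 − I_D1, so λ = (4.64 − 3.2) / (3.2 × 8.75 − 4.64 × 3.05) = 1.44 / 13.8 = 0.104 V⁻¹.

λ = 0.104 V⁻¹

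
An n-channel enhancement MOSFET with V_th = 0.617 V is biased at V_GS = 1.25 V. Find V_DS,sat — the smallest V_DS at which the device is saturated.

V_DS,sat = 0.633 V

The boundary between triode and saturation is V_DS = V_GS − V_th = V_ov.
V_ov = 1.25 − 0.617 = 0.633 V.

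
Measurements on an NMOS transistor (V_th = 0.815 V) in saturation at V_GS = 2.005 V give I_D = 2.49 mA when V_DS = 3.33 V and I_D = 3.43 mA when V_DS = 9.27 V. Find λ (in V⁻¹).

λ = 0.0806 V⁻¹

With V_GS fixed, I_D ∝ (1 + λ V_DS) in saturation, so I_D2/I_D1 = (1 + λ V_DS2)/(1 + λ V_DS1).
3.43/2.49 = 1.378 = (1 + 9.27 λ)/(1 + 3.33 λ).
Solving: λ (I_D1 V_DS2 − I_D2 V_DS1) = I_D2 − I_D1, so λ = (3.43 − 2.49) / (2.49 × 9.27 − 3.43 × 3.33) = 0.94 / 11.7 = 0.0806 V⁻¹.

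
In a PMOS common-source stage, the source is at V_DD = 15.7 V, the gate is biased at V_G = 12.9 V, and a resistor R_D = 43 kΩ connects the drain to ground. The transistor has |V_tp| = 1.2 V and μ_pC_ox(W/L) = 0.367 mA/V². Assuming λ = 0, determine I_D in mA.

I_D = 0.347 mA

V_SG = V_DD − V_G = 15.7 − 12.9 = 2.8 V, so V_ov = 2.8 − 1.2 = 1.6 V.
Assume saturation: I_D = ½ k_p V_ov² = 0.5 × 0.367 × 1.6² = 0.47 mA, giving V_SD = V_DD − I_D R_D = 15.7 − 0.47 × 43 = -4.5 V.
But -4.5 V < V_ov = 1.6 V, so the device is actually in triode.
In triode I_D = k_p[V_ov V_SD − ½ V_SD²] and I_D = (V_DD − V_SD)/R_D. Equating: 7.89 V_SD² − 26.25 V_SD + 15.7 = 0, giving V_SD = 0.782 V (the root below V_ov).
I_D = (15.7 − 0.782) / 43 = 0.347 mA.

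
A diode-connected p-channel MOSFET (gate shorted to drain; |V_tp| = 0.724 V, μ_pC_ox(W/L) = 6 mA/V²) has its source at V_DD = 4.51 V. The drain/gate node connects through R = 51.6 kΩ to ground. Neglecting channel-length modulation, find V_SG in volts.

V_SG = 0.877 V

With gate tied to drain, V_SG = V_SD ≥ V_SG − |V_tp|, so the device is in saturation.
KCL at the drain: ½ k_p (V_SG − |V_tp|)² = (V_DD − V_SG)/R.
Let x = V_SG − 0.724. Then 155 x² + x − 3.786 = 0, giving x = 0.153 V (positive root), so V_SG = 0.877 V.
I_D = (V_DD − V_SG)/R = (4.51 − 0.877) / 51.6 = 0.0704 mA.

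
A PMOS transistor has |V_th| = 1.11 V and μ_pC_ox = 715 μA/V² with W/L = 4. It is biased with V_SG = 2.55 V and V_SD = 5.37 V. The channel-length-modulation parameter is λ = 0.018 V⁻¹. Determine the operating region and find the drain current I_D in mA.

k_p = μ_pC_ox · (W/L) = 2.86 mA/V².
V_ov = V_SG − |V_th| = 2.55 − 1.11 = 1.44 V.
Since V_SD = 5.37 V ≥ V_ov = 1.44 V, the device is in saturation.
I_D = ½ k_p V_ov² (1 + λ V_SD) = 0.5 × 2.86 × 1.44² × (1 + 0.018 × 5.37) = 3.25 mA.

Saturation; I_D = 3.25 mA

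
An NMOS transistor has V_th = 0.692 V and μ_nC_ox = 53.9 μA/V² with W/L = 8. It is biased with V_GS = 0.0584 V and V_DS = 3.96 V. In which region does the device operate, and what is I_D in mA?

Cutoff; I_D = 0 mA

V_GS = 0.0584 V < V_th = 0.692 V, so the transistor is in cutoff.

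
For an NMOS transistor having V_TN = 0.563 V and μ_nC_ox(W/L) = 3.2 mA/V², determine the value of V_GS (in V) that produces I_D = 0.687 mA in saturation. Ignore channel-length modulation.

In saturation I_D = ½ k_n (V_GS − V_TN)², so V_GS − V_TN = √(2 I_D / k_n) = √(2 × 0.687 / 3.2) = 0.655 V.
V_GS = 0.563 + 0.655 = 1.22 V.

V_GS = 1.22 V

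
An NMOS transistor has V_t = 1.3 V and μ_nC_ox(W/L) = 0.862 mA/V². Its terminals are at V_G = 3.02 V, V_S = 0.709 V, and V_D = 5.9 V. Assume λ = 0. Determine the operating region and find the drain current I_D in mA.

V_GS = V_G − V_S = 3.02 − 0.709 = 2.31 V; V_DS = V_D − V_S = 5.9 − 0.709 = 5.19 V.
V_ov = V_GS − V_t = 2.31 − 1.3 = 1.01 V.
Since V_DS = 5.19 V ≥ V_ov = 1.01 V, the device is in saturation.
I_D = ½ k_n V_ov² = 0.5 × 0.862 × 1.01² = 0.441 mA.

Saturation; I_D = 0.441 mA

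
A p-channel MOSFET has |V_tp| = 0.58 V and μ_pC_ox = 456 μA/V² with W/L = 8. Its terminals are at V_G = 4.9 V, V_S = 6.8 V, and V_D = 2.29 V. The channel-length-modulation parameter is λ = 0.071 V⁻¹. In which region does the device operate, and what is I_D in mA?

V_SG = V_S − V_G = 6.8 − 4.9 = 1.9 V; V_SD = V_S − V_D = 6.8 − 2.29 = 4.51 V.
k_p = μ_pC_ox · (W/L) = 3.648 mA/V².
V_ov = V_SG − |V_tp| = 1.9 − 0.58 = 1.32 V.
Since V_SD = 4.51 V ≥ V_ov = 1.32 V, the device is in saturation.
I_D = ½ k_p V_ov² (1 + λ V_SD) = 0.5 × 3.648 × 1.32² × (1 + 0.071 × 4.51) = 4.2 mA.

Saturation; I_D = 4.20 mA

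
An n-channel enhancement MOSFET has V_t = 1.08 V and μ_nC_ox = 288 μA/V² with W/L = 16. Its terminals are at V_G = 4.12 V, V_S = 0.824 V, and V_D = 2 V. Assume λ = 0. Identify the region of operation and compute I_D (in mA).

V_GS = V_G − V_S = 4.12 − 0.824 = 3.3 V; V_DS = V_D − V_S = 2 − 0.824 = 1.18 V.
k_n = μ_nC_ox · (W/L) = 4.608 mA/V².
V_ov = V_GS − V_t = 3.3 − 1.08 = 2.22 V.
Since V_DS = 1.18 V < V_ov = 2.22 V, the device is in the triode region.
I_D = k_n [V_ov · V_DS − ½ V_DS²] = 4.608 × [2.22 × 1.18 − 0.5 × 1.18²] = 8.82 mA.

Triode; I_D = 8.82 mA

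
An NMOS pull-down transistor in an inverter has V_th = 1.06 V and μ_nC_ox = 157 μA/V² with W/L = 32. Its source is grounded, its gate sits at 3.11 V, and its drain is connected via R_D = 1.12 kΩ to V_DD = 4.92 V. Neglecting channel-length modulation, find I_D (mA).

I_D = 4.00 mA

V_GS = V_G = 3.11 V, so V_ov = 3.11 − 1.06 = 2.05 V.
k_n = μ_nC_ox · (W/L) = 5.024 mA/V².
Assume saturation: I_D = ½ k_n V_ov² = 0.5 × 5.024 × 2.05² = 10.6 mA, giving V_DS = V_DD − I_D R_D = 4.92 − 10.6 × 1.12 = -6.9 V.
But -6.9 V < V_ov = 2.05 V, so the device is actually in triode.
In triode I_D = k_n[V_ov V_DS − ½ V_DS²] and I_D = (V_DD − V_DS)/R_D. Equating: 2.81 V_DS² − 12.54 V_DS + 4.92 = 0, giving V_DS = 0.435 V (the root below V_ov).
I_D = (4.92 − 0.435) / 1.12 = 4 mA.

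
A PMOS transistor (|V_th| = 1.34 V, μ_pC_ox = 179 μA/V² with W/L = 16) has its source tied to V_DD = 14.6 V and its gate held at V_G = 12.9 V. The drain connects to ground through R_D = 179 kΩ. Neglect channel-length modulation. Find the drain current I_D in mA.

I_D = 0.0811 mA

V_SG = V_DD − V_G = 14.6 − 12.9 = 1.7 V, so V_ov = 1.7 − 1.34 = 0.36 V.
k_p = μ_pC_ox · (W/L) = 2.864 mA/V².
Assume saturation: I_D = ½ k_p V_ov² = 0.5 × 2.864 × 0.36² = 0.186 mA, giving V_SD = V_DD − I_D R_D = 14.6 − 0.186 × 179 = -18.6 V.
But -18.6 V < V_ov = 0.36 V, so the device is actually in triode.
In triode I_D = k_p[V_ov V_SD − ½ V_SD²] and I_D = (V_DD − V_SD)/R_D. Equating: 256 V_SD² − 185.6 V_SD + 14.6 = 0, giving V_SD = 0.0898 V (the root below V_ov).
I_D = (14.6 − 0.0898) / 179 = 0.0811 mA.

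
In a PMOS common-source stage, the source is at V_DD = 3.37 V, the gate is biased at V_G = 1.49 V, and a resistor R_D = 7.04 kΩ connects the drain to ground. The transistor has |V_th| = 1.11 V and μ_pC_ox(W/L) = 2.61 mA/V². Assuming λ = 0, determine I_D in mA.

I_D = 0.441 mA

V_SG = V_DD − V_G = 3.37 − 1.49 = 1.88 V, so V_ov = 1.88 − 1.11 = 0.77 V.
Assume saturation: I_D = ½ k_p V_ov² = 0.5 × 2.61 × 0.77² = 0.774 mA, giving V_SD = V_DD − I_D R_D = 3.37 − 0.774 × 7.04 = -2.08 V.
But -2.08 V < V_ov = 0.77 V, so the device is actually in triode.
In triode I_D = k_p[V_ov V_SD − ½ V_SD²] and I_D = (V_DD − V_SD)/R_D. Equating: 9.19 V_SD² − 15.15 V_SD + 3.37 = 0, giving V_SD = 0.265 V (the root below V_ov).
I_D = (3.37 − 0.265) / 7.04 = 0.441 mA.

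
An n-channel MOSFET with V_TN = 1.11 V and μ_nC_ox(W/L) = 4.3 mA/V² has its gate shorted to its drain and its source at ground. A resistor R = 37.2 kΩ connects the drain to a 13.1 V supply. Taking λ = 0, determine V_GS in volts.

With gate tied to drain, V_GS = V_DS ≥ V_GS − V_TN, so the device is in saturation.
KCL at the drain: ½ k_n (V_GS − V_TN)² = (V_DD − V_GS)/R.
Let x = V_GS − 1.11. Then 80 x² + x − 11.99 = 0, giving x = 0.381 V (positive root), so V_GS = 1.49 V.
I_D = (V_DD − V_GS)/R = (13.1 − 1.49) / 37.2 = 0.312 mA.

V_GS = 1.49 V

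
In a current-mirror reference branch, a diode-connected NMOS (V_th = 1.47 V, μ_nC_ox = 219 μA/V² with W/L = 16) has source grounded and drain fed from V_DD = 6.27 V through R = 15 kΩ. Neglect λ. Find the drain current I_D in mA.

I_D = 0.293 mA

With gate tied to drain, V_GS = V_DS ≥ V_GS − V_th, so the device is in saturation.
k_n = μ_nC_ox · (W/L) = 3.504 mA/V².
KCL at the drain: ½ k_n (V_GS − V_th)² = (V_DD − V_GS)/R.
Let x = V_GS − 1.47. Then 26.3 x² + x − 4.8 = 0, giving x = 0.409 V (positive root), so V_GS = 1.88 V.
I_D = (V_DD − V_GS)/R = (6.27 − 1.88) / 15 = 0.293 mA.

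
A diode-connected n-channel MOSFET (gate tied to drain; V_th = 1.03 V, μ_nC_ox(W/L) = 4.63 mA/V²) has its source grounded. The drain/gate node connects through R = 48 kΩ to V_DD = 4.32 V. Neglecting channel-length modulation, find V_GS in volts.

V_GS = 1.20 V

With gate tied to drain, V_GS = V_DS ≥ V_GS − V_th, so the device is in saturation.
KCL at the drain: ½ k_n (V_GS − V_th)² = (V_DD − V_GS)/R.
Let x = V_GS − 1.03. Then 111 x² + x − 3.29 = 0, giving x = 0.168 V (positive root), so V_GS = 1.2 V.
I_D = (V_DD − V_GS)/R = (4.32 − 1.2) / 48 = 0.065 mA.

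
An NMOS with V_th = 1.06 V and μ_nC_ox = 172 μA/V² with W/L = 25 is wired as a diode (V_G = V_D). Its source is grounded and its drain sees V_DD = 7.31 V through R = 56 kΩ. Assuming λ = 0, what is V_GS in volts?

With gate tied to drain, V_GS = V_DS ≥ V_GS − V_th, so the device is in saturation.
k_n = μ_nC_ox · (W/L) = 4.3 mA/V².
KCL at the drain: ½ k_n (V_GS − V_th)² = (V_DD − V_GS)/R.
Let x = V_GS − 1.06. Then 120 x² + x − 6.25 = 0, giving x = 0.224 V (positive root), so V_GS = 1.28 V.
I_D = (V_DD − V_GS)/R = (7.31 − 1.28) / 56 = 0.108 mA.

V_GS = 1.28 V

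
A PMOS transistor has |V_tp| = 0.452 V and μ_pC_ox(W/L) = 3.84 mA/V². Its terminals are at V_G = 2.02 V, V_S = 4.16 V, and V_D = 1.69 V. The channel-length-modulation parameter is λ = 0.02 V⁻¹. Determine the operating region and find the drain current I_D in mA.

Saturation; I_D = 5.74 mA

V_SG = V_S − V_G = 4.16 − 2.02 = 2.14 V; V_SD = V_S − V_D = 4.16 − 1.69 = 2.47 V.
V_ov = V_SG − |V_tp| = 2.14 − 0.452 = 1.69 V.
Since V_SD = 2.47 V ≥ V_ov = 1.69 V, the device is in saturation.
I_D = ½ k_p V_ov² (1 + λ V_SD) = 0.5 × 3.84 × 1.69² × (1 + 0.02 × 2.47) = 5.74 mA.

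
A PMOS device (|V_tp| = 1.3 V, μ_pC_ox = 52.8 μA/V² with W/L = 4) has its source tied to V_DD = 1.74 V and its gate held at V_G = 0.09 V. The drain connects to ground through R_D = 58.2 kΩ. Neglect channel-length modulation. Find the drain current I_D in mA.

I_D = 0.0129 mA

V_SG = V_DD − V_G = 1.74 − 0.09 = 1.65 V, so V_ov = 1.65 − 1.3 = 0.35 V.
k_p = μ_pC_ox · (W/L) = 0.2112 mA/V².
Assume saturation: I_D = ½ k_p V_ov² = 0.5 × 0.2112 × 0.35² = 0.0129 mA, giving V_SD = V_DD − I_D R_D = 1.74 − 0.0129 × 58.2 = 0.987 V.
V_SD = 0.987 V ≥ V_ov = 0.35 V, confirming saturation.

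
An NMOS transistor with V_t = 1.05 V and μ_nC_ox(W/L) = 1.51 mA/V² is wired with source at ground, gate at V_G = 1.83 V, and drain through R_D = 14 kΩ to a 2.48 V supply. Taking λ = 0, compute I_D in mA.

I_D = 0.166 mA

V_GS = V_G = 1.83 V, so V_ov = 1.83 − 1.05 = 0.78 V.
Assume saturation: I_D = ½ k_n V_ov² = 0.5 × 1.51 × 0.78² = 0.459 mA, giving V_DS = V_DD − I_D R_D = 2.48 − 0.459 × 14 = -3.95 V.
But -3.95 V < V_ov = 0.78 V, so the device is actually in triode.
In triode I_D = k_n[V_ov V_DS − ½ V_DS²] and I_D = (V_DD − V_DS)/R_D. Equating: 10.6 V_DS² − 17.49 V_DS + 2.48 = 0, giving V_DS = 0.157 V (the root below V_ov).
I_D = (2.48 − 0.157) / 14 = 0.166 mA.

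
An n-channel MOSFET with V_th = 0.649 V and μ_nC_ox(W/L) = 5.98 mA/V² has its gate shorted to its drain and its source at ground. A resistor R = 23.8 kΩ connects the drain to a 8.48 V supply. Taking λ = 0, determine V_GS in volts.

With gate tied to drain, V_GS = V_DS ≥ V_GS − V_th, so the device is in saturation.
KCL at the drain: ½ k_n (V_GS − V_th)² = (V_DD − V_GS)/R.
Let x = V_GS − 0.649. Then 71.2 x² + x − 7.831 = 0, giving x = 0.325 V (positive root), so V_GS = 0.974 V.
I_D = (V_DD − V_GS)/R = (8.48 − 0.974) / 23.8 = 0.315 mA.

V_GS = 0.974 V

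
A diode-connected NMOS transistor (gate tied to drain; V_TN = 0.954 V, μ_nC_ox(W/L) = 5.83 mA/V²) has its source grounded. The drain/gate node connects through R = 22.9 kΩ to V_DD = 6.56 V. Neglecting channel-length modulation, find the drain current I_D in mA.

With gate tied to drain, V_GS = V_DS ≥ V_GS − V_TN, so the device is in saturation.
KCL at the drain: ½ k_n (V_GS − V_TN)² = (V_DD − V_GS)/R.
Let x = V_GS − 0.954. Then 66.8 x² + x − 5.606 = 0, giving x = 0.282 V (positive root), so V_GS = 1.24 V.
I_D = (V_DD − V_GS)/R = (6.56 − 1.24) / 22.9 = 0.232 mA.

I_D = 0.232 mA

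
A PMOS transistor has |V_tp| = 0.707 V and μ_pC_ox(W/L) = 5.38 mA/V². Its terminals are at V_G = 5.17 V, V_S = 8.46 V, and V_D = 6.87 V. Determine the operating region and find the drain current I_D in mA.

V_SG = V_S − V_G = 8.46 − 5.17 = 3.29 V; V_SD = V_S − V_D = 8.46 − 6.87 = 1.59 V.
V_ov = V_SG − |V_tp| = 3.29 − 0.707 = 2.58 V.
Since V_SD = 1.59 V < V_ov = 2.58 V, the device is in the triode region.
I_D = k_p [V_ov · V_SD − ½ V_SD²] = 5.38 × [2.58 × 1.59 − 0.5 × 1.59²] = 15.3 mA.

Triode; I_D = 15.3 mA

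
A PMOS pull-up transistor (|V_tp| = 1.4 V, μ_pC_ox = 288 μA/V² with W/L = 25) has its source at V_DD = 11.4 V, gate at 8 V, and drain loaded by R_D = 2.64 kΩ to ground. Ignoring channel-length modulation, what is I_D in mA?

V_SG = V_DD − V_G = 11.4 − 8 = 3.4 V, so V_ov = 3.4 − 1.4 = 2 V.
k_p = μ_pC_ox · (W/L) = 7.2 mA/V².
Assume saturation: I_D = ½ k_p V_ov² = 0.5 × 7.2 × 2² = 14.4 mA, giving V_SD = V_DD − I_D R_D = 11.4 − 14.4 × 2.64 = -26.6 V.
But -26.6 V < V_ov = 2 V, so the device is actually in triode.
In triode I_D = k_p[V_ov V_SD − ½ V_SD²] and I_D = (V_DD − V_SD)/R_D. Equating: 9.5 V_SD² − 39.02 V_SD + 11.4 = 0, giving V_SD = 0.317 V (the root below V_ov).
I_D = (11.4 − 0.317) / 2.64 = 4.2 mA.

I_D = 4.20 mA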